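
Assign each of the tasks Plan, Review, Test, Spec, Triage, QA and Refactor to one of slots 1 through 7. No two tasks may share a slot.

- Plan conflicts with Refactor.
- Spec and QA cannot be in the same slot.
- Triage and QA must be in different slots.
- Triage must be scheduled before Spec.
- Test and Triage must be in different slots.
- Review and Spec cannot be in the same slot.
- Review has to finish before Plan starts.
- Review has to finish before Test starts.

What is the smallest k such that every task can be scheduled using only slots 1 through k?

The precedence chain requires at least 2 distinct slots.
With at most 1 per slot and 7 tasks, at least 7 slots are needed.
7 works (last occupied slot: 7): for example Refactor=7; Spec=5; Plan=2; QA=6; Review=1; Test=3; Triage=4.

7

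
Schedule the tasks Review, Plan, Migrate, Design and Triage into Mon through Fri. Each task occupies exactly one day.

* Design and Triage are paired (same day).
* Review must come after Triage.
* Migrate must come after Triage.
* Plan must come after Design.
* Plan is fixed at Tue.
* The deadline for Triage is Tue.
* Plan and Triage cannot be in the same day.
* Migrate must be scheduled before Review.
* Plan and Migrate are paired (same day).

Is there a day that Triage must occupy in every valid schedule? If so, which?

Mon

Triage's window is Mon–Tue.
Plan is fixed at Tue, and Triage can't share a day with Plan.
So Triage must be Mon.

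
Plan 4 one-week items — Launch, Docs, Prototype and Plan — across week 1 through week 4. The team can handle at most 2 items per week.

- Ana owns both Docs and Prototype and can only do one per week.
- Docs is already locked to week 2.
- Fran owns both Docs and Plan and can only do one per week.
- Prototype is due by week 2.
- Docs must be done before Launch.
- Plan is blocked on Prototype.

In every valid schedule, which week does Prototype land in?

Prototype's window is week 1–week 2.
Docs is fixed at week 2, and Prototype can't share a week with Docs.
So Prototype must be week 1.

week 1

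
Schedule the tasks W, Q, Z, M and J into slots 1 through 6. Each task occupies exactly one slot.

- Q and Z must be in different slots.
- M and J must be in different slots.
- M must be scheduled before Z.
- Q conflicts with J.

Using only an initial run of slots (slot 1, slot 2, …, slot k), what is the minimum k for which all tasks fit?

2

The precedence chain requires at least 2 distinct slots.
2 works (last occupied slot: 2): for example W in 1; J in 2; Z in 2; Q in 1; M in 1.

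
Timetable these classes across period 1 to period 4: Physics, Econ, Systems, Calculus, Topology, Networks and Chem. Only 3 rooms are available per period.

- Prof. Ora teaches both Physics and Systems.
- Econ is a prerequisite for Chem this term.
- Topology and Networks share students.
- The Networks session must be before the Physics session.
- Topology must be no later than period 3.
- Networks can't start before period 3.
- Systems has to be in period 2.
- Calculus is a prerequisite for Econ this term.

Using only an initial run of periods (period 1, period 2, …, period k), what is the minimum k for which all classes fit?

The precedence chain requires at least 3 distinct periods.
With at most 3 per period and 7 classes, at least 3 periods are needed.
Propagating the time windows through the other constraints, Physics can't land before period 4, so the schedule must run through at least period 4.
4 works (last occupied period: period 4): for example Chem in period 3; Topology in period 1; Econ in period 2; Systems in period 2; Calculus in period 1; Physics in period 4; Networks in period 3.

4 periods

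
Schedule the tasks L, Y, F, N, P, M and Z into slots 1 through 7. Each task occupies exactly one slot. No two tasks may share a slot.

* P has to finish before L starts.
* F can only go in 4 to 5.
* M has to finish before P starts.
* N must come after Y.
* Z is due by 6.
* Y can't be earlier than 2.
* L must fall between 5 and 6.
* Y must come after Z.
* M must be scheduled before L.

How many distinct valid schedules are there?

Splitting on L: it can be 5 (3), 6 (12). Listing each branch's schedules as (Y, F, N, P, M, Z):
L=5: (6,4,7,2,1,3) (6,4,7,3,1,2) (6,4,7,3,2,1) — 3.
L=6: (2,4,7,5,3,1) (2,5,7,4,3,1) (3,4,7,5,1,2) (3,4,7,5,2,1) (3,5,7,4,1,2) (3,5,7,4,2,1) (4,5,7,2,1,3) (4,5,7,3,1,2) (4,5,7,3,2,1) (5,4,7,2,1,3) (5,4,7,3,1,2) (5,4,7,3,2,1) — 12.
Summing: 3 + 12 = 15.

15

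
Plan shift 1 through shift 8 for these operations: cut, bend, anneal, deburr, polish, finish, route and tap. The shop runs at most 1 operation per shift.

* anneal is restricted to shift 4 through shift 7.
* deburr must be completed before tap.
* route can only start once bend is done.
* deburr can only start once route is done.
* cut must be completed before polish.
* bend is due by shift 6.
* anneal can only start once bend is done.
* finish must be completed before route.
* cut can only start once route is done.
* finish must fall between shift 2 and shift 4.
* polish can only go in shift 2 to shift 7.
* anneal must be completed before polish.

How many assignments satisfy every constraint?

Splitting on cut: it can be shift 4 (3), shift 5 (3), shift 6 (2). Listing each branch's schedules as (bend, anneal, deburr, polish, finish, route, tap) by shift number:
cut=shift 4: (1,5,6,7,2,3,8) (1,5,7,6,2,3,8) (1,6,5,7,2,3,8) — 3.
cut=shift 5: (1,4,6,7,2,3,8) (1,4,7,6,2,3,8) (1,6,4,7,2,3,8) — 3.
cut=shift 6: (1,4,5,7,2,3,8) (1,5,4,7,2,3,8) — 2.
Summing: 3 + 3 + 2 = 8.

8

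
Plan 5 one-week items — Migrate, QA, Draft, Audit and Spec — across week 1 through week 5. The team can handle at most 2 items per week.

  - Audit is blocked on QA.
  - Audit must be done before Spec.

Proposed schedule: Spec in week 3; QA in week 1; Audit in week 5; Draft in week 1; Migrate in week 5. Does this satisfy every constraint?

No. Audit must be done before Spec is not satisfied.

The team can handle at most 2 items per week — holds.
Audit must be done before Spec — violated.
Audit is blocked on QA — holds.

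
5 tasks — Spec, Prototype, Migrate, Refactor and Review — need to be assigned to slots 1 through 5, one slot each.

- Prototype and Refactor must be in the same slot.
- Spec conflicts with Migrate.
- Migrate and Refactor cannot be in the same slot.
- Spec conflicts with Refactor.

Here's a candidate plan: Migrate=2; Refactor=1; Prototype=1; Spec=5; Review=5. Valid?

Prototype and Refactor must be in the same slot — holds.
Migrate and Refactor cannot be in the same slot — holds.
Spec conflicts with Migrate — holds.
Spec conflicts with Refactor — holds.

Yes, all constraints hold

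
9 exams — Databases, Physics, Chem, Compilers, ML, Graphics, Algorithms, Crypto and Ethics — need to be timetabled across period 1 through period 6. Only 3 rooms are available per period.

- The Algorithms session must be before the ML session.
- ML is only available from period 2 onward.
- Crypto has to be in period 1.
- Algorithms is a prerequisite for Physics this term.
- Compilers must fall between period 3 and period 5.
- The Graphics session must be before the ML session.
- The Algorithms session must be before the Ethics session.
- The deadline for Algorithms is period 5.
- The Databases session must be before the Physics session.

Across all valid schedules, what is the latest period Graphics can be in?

Downstream work caps Graphics at period 5.
Graphics at period 5 is achievable: Ethics in period 2, ML in period 6, Databases in period 1, Physics in period 2, Chem in period 2, Compilers in period 3, Crypto in period 1, Graphics in period 5, Algorithms in period 1.

period 5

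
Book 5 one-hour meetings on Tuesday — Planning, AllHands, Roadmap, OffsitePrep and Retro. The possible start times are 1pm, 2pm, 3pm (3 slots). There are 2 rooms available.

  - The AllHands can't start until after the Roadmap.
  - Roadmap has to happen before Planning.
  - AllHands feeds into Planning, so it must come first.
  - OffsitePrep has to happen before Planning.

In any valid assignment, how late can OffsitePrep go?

Downstream work caps OffsitePrep at 2pm.
OffsitePrep at 2pm is achievable: Roadmap=1pm; AllHands=2pm; OffsitePrep=2pm; Planning=3pm; Retro=1pm.

2pm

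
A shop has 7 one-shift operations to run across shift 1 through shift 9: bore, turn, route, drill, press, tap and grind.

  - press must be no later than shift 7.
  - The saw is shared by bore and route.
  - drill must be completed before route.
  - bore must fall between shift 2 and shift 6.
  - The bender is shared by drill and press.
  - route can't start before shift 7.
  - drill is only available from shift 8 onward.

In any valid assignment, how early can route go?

Route is available from shift 7; precedence pushes route to at least shift 9.
route at shift 9 is achievable: route in shift 9; turn in shift 1; press in shift 1; drill in shift 8; tap in shift 1; bore in shift 2; grind in shift 1.

shift 9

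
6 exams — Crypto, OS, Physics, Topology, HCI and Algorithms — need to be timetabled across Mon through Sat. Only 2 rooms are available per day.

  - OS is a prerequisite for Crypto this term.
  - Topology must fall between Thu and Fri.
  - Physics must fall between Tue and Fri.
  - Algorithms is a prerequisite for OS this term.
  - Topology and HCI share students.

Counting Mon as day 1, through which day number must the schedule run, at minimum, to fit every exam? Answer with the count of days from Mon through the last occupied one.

The precedence chain requires at least 3 distinct days.
With at most 2 per day and 6 exams, at least 3 days are needed.
Topology can't be placed before Thu — that is day 4 counting from Mon — so the schedule must run through at least 4 days.
4 works (last occupied day: Thu): for example Physics in Tue; OS in Tue; Algorithms in Mon; Topology in Thu; Crypto in Wed; HCI in Mon.

4 days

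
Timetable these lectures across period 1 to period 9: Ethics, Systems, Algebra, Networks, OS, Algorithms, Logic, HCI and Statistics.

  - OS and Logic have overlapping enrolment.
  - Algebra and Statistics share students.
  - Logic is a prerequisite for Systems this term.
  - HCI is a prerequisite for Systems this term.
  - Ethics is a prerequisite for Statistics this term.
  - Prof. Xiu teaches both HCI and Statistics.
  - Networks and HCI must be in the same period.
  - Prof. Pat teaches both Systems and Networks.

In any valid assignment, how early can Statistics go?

Precedence pushes Statistics to at least period 2.
Statistics at period 2 is achievable: HCI=period 1, Logic=period 1, Networks=period 1, Systems=period 2, Algebra=period 1, OS=period 2, Algorithms=period 1, Ethics=period 1, Statistics=period 2.

period 2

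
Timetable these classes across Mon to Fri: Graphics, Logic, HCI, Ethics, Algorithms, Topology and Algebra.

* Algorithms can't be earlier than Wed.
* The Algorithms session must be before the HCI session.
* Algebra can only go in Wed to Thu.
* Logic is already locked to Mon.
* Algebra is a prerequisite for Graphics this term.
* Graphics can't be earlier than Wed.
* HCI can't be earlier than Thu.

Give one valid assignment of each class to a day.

Algebra -> Wed; Topology -> Mon; Ethics -> Mon; HCI -> Thu; Logic -> Mon; Algorithms -> Wed; Graphics -> Thu

Checking: Algorithms(Wed) before HCI(Thu); Algebra(Wed) before Graphics(Thu); Graphics=Thu in [Wed,Fri]; Algorithms=Wed in [Wed,Fri]; HCI=Thu in [Thu,Fri]; Logic=Mon in [Mon,Mon]; Algebra=Wed in [Wed,Thu].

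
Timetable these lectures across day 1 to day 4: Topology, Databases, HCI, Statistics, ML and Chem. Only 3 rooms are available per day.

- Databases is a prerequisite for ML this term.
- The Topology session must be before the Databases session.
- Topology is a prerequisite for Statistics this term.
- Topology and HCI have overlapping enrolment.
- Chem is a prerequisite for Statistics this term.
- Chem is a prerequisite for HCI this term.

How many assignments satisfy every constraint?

Splitting on Topology: it can be day 1 (42), day 2 (9). Listing each branch's schedules as (Databases, HCI, Statistics, ML, Chem) by day number:
Topology=day 1: (2,2,2,3,1) (2,2,2,4,1) (2,2,3,3,1) (2,2,3,4,1) (2,2,4,3,1) (2,2,4,4,1) (2,3,2,3,1) (2,3,2,4,1) (2,3,3,3,1) (2,3,3,3,2) (2,3,3,4,1) (2,3,3,4,2) (2,3,4,3,1) (2,3,4,3,2) (2,3,4,4,1) (2,3,4,4,2) (2,4,2,3,1) (2,4,2,4,1) (2,4,3,3,1) (2,4,3,3,2) (2,4,3,4,1) (2,4,3,4,2) (2,4,4,3,1) (2,4,4,3,2) (2,4,4,3,3) (2,4,4,4,1) (2,4,4,4,2) (2,4,4,4,3) (3,2,2,4,1) (3,2,3,4,1) (3,2,4,4,1) (3,3,2,4,1) (3,3,3,4,1) (3,3,3,4,2) (3,3,4,4,1) (3,3,4,4,2) (3,4,2,4,1) (3,4,3,4,1) (3,4,3,4,2) (3,4,4,4,1) (3,4,4,4,2) (3,4,4,4,3) — 42.
Topology=day 2: (3,3,3,4,1) (3,3,3,4,2) (3,3,4,4,1) (3,3,4,4,2) (3,4,3,4,1) (3,4,3,4,2) (3,4,4,4,1) (3,4,4,4,2) (3,4,4,4,3) — 9.
Summing: 42 + 9 = 51.

51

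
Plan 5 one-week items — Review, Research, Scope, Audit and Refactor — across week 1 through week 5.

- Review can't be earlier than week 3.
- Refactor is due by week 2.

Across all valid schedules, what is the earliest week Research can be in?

Research at week 1 is achievable: Scope in week 1; Review in week 3; Audit in week 1; Refactor in week 1; Research in week 1.

week 1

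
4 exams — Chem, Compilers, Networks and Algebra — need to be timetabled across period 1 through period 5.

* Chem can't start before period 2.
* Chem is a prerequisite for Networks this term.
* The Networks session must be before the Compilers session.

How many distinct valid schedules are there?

20

Splitting on Chem: it can be period 2 (15), period 3 (5). Listing each branch's schedules as (Compilers, Networks, Algebra) by period number:
Chem=period 2: (4,3,1) (4,3,2) (4,3,3) (4,3,4) (4,3,5) (5,3,1) (5,3,2) (5,3,3) (5,3,4) (5,3,5) (5,4,1) (5,4,2) (5,4,3) (5,4,4) (5,4,5) — 15.
Chem=period 3: (5,4,1) (5,4,2) (5,4,3) (5,4,4) (5,4,5) — 5.
Summing: 15 + 5 = 20.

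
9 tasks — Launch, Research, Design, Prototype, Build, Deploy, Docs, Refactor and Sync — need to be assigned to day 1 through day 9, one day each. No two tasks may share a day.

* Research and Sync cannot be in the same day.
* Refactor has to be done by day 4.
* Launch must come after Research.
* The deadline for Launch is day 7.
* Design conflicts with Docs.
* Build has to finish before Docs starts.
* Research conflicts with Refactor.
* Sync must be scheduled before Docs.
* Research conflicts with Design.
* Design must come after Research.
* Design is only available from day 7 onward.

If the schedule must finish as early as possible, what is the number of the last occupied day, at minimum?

The precedence chain requires at least 2 distinct days.
With at most 1 per day and 9 tasks, at least 9 days are needed.
Design can't be placed before day 7, so the schedule must run through at least day 7.
9 works (last occupied day: day 9): for example Design -> day 7; Sync -> day 5; Deploy -> day 9; Research -> day 2; Refactor -> day 1; Launch -> day 3; Build -> day 4; Prototype -> day 8; Docs -> day 6.

9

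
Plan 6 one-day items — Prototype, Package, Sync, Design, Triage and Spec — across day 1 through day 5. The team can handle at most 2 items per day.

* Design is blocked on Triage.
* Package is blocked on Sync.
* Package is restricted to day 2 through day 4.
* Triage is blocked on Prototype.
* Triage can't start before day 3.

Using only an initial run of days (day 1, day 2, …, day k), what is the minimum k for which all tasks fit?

The precedence chain requires at least 3 distinct days.
With at most 2 per day and 6 tasks, at least 3 days are needed.
Propagating the time windows through the other constraints, Design can't land before day 4, so the schedule must run through at least day 4.
4 works (last occupied day: day 4): for example Prototype in day 1; Design in day 4; Triage in day 3; Package in day 2; Spec in day 2; Sync in day 1.

4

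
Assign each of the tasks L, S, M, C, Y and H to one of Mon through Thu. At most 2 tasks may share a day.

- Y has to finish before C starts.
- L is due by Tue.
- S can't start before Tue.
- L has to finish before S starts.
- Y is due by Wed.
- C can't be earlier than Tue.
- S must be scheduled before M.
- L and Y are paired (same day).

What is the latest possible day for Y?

Y's own window allows nothing later than Wed; Y must be in the same day as L, which can't be after Tue, so Y is at most Tue.
Y at Tue is achievable: H in Mon, M in Thu, L in Tue, C in Wed, Y in Tue, S in Wed.

Tue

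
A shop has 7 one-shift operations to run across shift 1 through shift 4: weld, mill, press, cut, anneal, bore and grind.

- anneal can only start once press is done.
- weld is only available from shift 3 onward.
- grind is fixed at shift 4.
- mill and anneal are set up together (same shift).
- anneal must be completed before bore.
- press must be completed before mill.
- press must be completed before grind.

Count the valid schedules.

32

Splitting on weld: it can be shift 3 (16), shift 4 (16). Listing each branch's schedules as (mill, press, cut, anneal, bore, grind) by shift number:
weld=shift 3: (2,1,1,2,3,4) (2,1,1,2,4,4) (2,1,2,2,3,4) (2,1,2,2,4,4) (2,1,3,2,3,4) (2,1,3,2,4,4) (2,1,4,2,3,4) (2,1,4,2,4,4) (3,1,1,3,4,4) (3,1,2,3,4,4) (3,1,3,3,4,4) (3,1,4,3,4,4) (3,2,1,3,4,4) (3,2,2,3,4,4) (3,2,3,3,4,4) (3,2,4,3,4,4) — 16.
weld=shift 4: (2,1,1,2,3,4) (2,1,1,2,4,4) (2,1,2,2,3,4) (2,1,2,2,4,4) (2,1,3,2,3,4) (2,1,3,2,4,4) (2,1,4,2,3,4) (2,1,4,2,4,4) (3,1,1,3,4,4) (3,1,2,3,4,4) (3,1,3,3,4,4) (3,1,4,3,4,4) (3,2,1,3,4,4) (3,2,2,3,4,4) (3,2,3,3,4,4) (3,2,4,3,4,4) — 16.
Summing: 16 + 16 = 32.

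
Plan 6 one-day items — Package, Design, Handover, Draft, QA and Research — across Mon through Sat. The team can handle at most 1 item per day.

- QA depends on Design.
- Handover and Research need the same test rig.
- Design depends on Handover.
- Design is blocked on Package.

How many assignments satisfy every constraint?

60

Splitting on Package: it can be Mon (20), Tue (20), Wed (14), Thu (6). Listing each branch's schedules as (Design, Handover, Draft, QA, Research):
Package=Mon: (Wed,Tue,Thu,Fri,Sat) (Wed,Tue,Thu,Sat,Fri) (Wed,Tue,Fri,Thu,Sat) (Wed,Tue,Fri,Sat,Thu) (Wed,Tue,Sat,Thu,Fri) (Wed,Tue,Sat,Fri,Thu) (Thu,Tue,Wed,Fri,Sat) (Thu,Tue,Wed,Sat,Fri) (Thu,Tue,Fri,Sat,Wed) (Thu,Tue,Sat,Fri,Wed) (Thu,Wed,Tue,Fri,Sat) (Thu,Wed,Tue,Sat,Fri) (Thu,Wed,Fri,Sat,Tue) (Thu,Wed,Sat,Fri,Tue) (Fri,Tue,Wed,Sat,Thu) (Fri,Tue,Thu,Sat,Wed) (Fri,Wed,Tue,Sat,Thu) (Fri,Wed,Thu,Sat,Tue) (Fri,Thu,Tue,Sat,Wed) (Fri,Thu,Wed,Sat,Tue) — 20.
Package=Tue: (Wed,Mon,Thu,Fri,Sat) (Wed,Mon,Thu,Sat,Fri) (Wed,Mon,Fri,Thu,Sat) (Wed,Mon,Fri,Sat,Thu) (Wed,Mon,Sat,Thu,Fri) (Wed,Mon,Sat,Fri,Thu) (Thu,Mon,Wed,Fri,Sat) (Thu,Mon,Wed,Sat,Fri) (Thu,Mon,Fri,Sat,Wed) (Thu,Mon,Sat,Fri,Wed) (Thu,Wed,Mon,Fri,Sat) (Thu,Wed,Mon,Sat,Fri) (Thu,Wed,Fri,Sat,Mon) (Thu,Wed,Sat,Fri,Mon) (Fri,Mon,Wed,Sat,Thu) (Fri,Mon,Thu,Sat,Wed) (Fri,Wed,Mon,Sat,Thu) (Fri,Wed,Thu,Sat,Mon) (Fri,Thu,Mon,Sat,Wed) (Fri,Thu,Wed,Sat,Mon) — 20.
Package=Wed: (Thu,Mon,Tue,Fri,Sat) (Thu,Mon,Tue,Sat,Fri) (Thu,Mon,Fri,Sat,Tue) (Thu,Mon,Sat,Fri,Tue) (Thu,Tue,Mon,Fri,Sat) (Thu,Tue,Mon,Sat,Fri) (Thu,Tue,Fri,Sat,Mon) (Thu,Tue,Sat,Fri,Mon) (Fri,Mon,Tue,Sat,Thu) (Fri,Mon,Thu,Sat,Tue) (Fri,Tue,Mon,Sat,Thu) (Fri,Tue,Thu,Sat,Mon) (Fri,Thu,Mon,Sat,Tue) (Fri,Thu,Tue,Sat,Mon) — 14.
Package=Thu: (Fri,Mon,Tue,Sat,Wed) (Fri,Mon,Wed,Sat,Tue) (Fri,Tue,Mon,Sat,Wed) (Fri,Tue,Wed,Sat,Mon) (Fri,Wed,Mon,Sat,Tue) (Fri,Wed,Tue,Sat,Mon) — 6.
Summing: 20 + 20 + 14 + 6 = 60.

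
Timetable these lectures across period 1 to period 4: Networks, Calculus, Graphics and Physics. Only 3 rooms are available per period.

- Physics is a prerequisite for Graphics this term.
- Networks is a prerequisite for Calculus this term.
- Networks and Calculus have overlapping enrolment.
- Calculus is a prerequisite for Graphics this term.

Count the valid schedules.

11

Splitting on Networks: it can be period 1 (8), period 2 (3). Listing each branch's schedules as (Calculus, Graphics, Physics) by period number:
Networks=period 1: (2,3,1) (2,3,2) (2,4,1) (2,4,2) (2,4,3) (3,4,1) (3,4,2) (3,4,3) — 8.
Networks=period 2: (3,4,1) (3,4,2) (3,4,3) — 3.
Summing: 8 + 3 = 11.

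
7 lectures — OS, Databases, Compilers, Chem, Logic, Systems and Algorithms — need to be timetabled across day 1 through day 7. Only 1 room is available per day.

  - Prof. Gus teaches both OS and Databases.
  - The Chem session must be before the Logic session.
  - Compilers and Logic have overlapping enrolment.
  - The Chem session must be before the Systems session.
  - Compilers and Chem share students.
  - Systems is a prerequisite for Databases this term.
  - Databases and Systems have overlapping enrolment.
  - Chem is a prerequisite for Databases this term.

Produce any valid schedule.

Chem -> day 1; Algorithms -> day 7; Compilers -> day 6; Systems -> day 2; OS -> day 5; Logic -> day 4; Databases -> day 3

Checking: Chem(day 1) before Systems(day 2); Chem(day 1) before Logic(day 4); Chem(day 1) before Databases(day 3); Systems(day 2) before Databases(day 3); Databases(day 3) != Systems(day 2); Compilers(day 6) != Logic(day 4); Compilers(day 6) != Chem(day 1); OS(day 5) != Databases(day 3); max 1 per day (cap 1).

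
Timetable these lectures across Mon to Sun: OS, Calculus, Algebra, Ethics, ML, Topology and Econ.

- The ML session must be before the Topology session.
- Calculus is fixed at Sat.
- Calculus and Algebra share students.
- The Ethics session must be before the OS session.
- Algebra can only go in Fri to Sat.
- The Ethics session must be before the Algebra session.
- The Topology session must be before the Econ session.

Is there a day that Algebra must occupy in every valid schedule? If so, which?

Algebra's window is Fri–Sat.
Calculus is fixed at Sat, and Algebra can't share a day with Calculus.
So Algebra must be Fri.

Fri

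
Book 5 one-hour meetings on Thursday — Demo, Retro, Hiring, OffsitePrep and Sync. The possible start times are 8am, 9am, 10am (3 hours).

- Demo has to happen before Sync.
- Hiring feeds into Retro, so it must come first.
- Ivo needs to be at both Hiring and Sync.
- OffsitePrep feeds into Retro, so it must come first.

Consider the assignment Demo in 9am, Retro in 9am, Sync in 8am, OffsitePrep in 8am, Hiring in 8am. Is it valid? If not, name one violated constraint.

Invalid. Demo has to happen before Sync.

Ivo needs to be at both Hiring and Sync — violated.
Demo has to happen before Sync — violated.
OffsitePrep feeds into Retro, so it must come first — holds.
Hiring feeds into Retro, so it must come first — holds.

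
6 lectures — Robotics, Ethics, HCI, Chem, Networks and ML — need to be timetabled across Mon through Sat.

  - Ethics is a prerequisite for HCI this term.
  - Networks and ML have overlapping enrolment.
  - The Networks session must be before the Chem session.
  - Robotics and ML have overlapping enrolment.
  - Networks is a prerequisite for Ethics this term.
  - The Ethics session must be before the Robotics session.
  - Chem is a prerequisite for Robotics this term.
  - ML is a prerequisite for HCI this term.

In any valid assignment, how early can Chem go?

Precedence pushes Chem to at least Tue; downstream work caps Chem at Fri.
Chem at Tue is achievable: Ethics -> Tue; HCI -> Wed; Chem -> Tue; Networks -> Mon; ML -> Tue; Robotics -> Wed.

Tue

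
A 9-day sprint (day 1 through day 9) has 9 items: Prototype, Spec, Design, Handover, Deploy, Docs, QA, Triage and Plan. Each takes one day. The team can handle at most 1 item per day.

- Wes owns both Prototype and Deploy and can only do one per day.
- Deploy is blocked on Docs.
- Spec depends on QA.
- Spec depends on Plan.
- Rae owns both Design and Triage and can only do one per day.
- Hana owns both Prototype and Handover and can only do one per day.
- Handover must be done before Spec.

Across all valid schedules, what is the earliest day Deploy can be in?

day 2

Precedence pushes Deploy to at least day 2.
Deploy at day 2 is achievable: Handover=day 3; Prototype=day 7; Deploy=day 2; Spec=day 6; Plan=day 5; Docs=day 1; QA=day 4; Triage=day 9; Design=day 8.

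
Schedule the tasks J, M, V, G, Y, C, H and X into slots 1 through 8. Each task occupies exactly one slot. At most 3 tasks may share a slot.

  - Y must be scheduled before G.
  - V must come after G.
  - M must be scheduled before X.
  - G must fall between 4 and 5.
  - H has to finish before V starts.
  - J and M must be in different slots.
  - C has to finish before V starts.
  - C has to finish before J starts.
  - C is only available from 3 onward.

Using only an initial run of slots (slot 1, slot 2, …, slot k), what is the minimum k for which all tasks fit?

The precedence chain requires at least 3 distinct slots.
With at most 3 per slot and 8 tasks, at least 3 slots are needed.
Propagating the time windows through the other constraints, V can't land before 5, so the schedule must run through at least slot 5.
5 works (last occupied slot: 5): for example C -> 3; X -> 2; M -> 1; V -> 5; J -> 4; Y -> 1; G -> 4; H -> 1.

5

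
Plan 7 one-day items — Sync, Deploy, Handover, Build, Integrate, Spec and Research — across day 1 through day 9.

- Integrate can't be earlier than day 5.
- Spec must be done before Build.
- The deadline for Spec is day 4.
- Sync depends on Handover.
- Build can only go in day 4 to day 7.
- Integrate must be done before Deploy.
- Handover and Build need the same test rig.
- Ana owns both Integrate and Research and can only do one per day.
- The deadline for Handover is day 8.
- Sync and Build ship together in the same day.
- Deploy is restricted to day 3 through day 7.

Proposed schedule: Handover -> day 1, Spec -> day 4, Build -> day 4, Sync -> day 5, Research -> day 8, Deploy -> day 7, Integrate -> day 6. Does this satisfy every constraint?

Invalid. Sync and Build ship together in the same day.

Deploy is restricted to day 3 through day 7 — holds.
Ana owns both Integrate and Research and can only do one per day — holds.
Integrate must be done before Deploy — holds.
Sync and Build ship together in the same day — violated.
Integrate can't be earlier than day 5 — holds.
Sync depends on Handover — holds.
The deadline for Handover is day 8 — holds.
Build can only go in day 4 to day 7 — holds.
The deadline for Spec is day 4 — holds.
Handover and Build need the same test rig — holds.
Spec must be done before Build — violated.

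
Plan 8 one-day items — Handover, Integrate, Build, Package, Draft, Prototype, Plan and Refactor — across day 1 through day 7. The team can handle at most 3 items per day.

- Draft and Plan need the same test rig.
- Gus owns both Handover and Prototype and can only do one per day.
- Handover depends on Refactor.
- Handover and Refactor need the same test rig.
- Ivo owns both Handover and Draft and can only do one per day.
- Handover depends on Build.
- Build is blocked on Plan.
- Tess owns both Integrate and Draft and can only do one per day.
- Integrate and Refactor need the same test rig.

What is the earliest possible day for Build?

day 2

Precedence pushes Build to at least day 2; downstream work caps Build at day 6.
Build at day 2 is achievable: Handover in day 3; Build in day 2; Integrate in day 2; Package in day 1; Prototype in day 2; Draft in day 4; Refactor in day 1; Plan in day 1.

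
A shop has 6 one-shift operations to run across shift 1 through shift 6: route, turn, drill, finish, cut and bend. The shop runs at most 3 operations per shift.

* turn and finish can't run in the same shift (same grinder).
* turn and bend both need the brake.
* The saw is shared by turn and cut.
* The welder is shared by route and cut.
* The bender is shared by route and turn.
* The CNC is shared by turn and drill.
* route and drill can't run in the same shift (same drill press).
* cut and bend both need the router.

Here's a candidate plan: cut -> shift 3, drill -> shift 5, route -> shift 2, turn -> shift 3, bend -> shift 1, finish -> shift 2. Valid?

No. The saw is shared by turn and cut is not satisfied.

The welder is shared by route and cut — holds.
The saw is shared by turn and cut — violated.
turn and finish can't run in the same shift (same grinder) — holds.
The bender is shared by route and turn — holds.
route and drill can't run in the same shift (same drill press) — holds.
turn and bend both need the brake — holds.
The CNC is shared by turn and drill — holds.
cut and bend both need the router — holds.
The shop runs at most 3 operations per shift — holds.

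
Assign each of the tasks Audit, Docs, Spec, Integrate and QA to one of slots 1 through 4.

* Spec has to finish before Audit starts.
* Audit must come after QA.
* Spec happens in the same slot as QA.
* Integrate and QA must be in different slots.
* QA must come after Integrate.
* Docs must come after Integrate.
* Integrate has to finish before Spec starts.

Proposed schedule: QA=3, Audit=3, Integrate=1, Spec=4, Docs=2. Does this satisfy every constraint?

No — it violates: Spec has to finish before Audit starts

Spec has to finish before Audit starts — violated.
QA must come after Integrate — holds.
Integrate and QA must be in different slots — holds.
Spec happens in the same slot as QA — violated.
Docs must come after Integrate — holds.
Audit must come after QA — violated.
Integrate has to finish before Spec starts — holds.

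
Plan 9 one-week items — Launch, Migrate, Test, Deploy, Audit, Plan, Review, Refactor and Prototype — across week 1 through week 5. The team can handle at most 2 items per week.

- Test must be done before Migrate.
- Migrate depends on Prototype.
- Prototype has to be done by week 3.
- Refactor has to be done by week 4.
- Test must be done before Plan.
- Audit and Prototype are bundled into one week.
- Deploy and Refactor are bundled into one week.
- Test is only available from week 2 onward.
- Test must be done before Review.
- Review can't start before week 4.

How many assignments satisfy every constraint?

Splitting on Launch: it can be week 2 (15), week 3 (14), week 4 (12), week 5 (13). Listing each branch's schedules as (Migrate, Test, Deploy, Audit, Plan, Review, Refactor, Prototype) by week number:
Launch=week 2: (3,2,4,1,3,5,4,1) (3,2,4,1,5,5,4,1) (4,2,1,3,4,5,1,3) (4,2,1,3,5,4,1,3) (4,2,1,3,5,5,1,3) (4,2,3,1,4,5,3,1) (4,2,3,1,5,4,3,1) (4,2,3,1,5,5,3,1) (5,2,1,3,4,4,1,3) (5,2,1,3,4,5,1,3) (5,2,1,3,5,4,1,3) (5,2,3,1,4,4,3,1) (5,2,3,1,4,5,3,1) (5,2,3,1,5,4,3,1) (5,2,4,1,3,5,4,1) — 15.
Launch=week 3: (3,2,4,1,5,5,4,1) (4,3,1,2,4,5,1,2) (4,3,1,2,5,4,1,2) (4,3,1,2,5,5,1,2) (4,3,2,1,4,5,2,1) (4,3,2,1,5,4,2,1) (4,3,2,1,5,5,2,1) (5,2,4,1,3,5,4,1) (5,3,1,2,4,4,1,2) (5,3,1,2,4,5,1,2) (5,3,1,2,5,4,1,2) (5,3,2,1,4,4,2,1) (5,3,2,1,4,5,2,1) (5,3,2,1,5,4,2,1) — 14.
Launch=week 4: (4,2,1,3,5,5,1,3) (4,2,3,1,5,5,3,1) (4,3,1,2,5,5,1,2) (4,3,2,1,5,5,2,1) (5,2,1,3,4,5,1,3) (5,2,1,3,5,4,1,3) (5,2,3,1,4,5,3,1) (5,2,3,1,5,4,3,1) (5,3,1,2,4,5,1,2) (5,3,1,2,5,4,1,2) (5,3,2,1,4,5,2,1) (5,3,2,1,5,4,2,1) — 12.
Launch=week 5: (3,2,4,1,3,5,4,1) (4,2,1,3,4,5,1,3) (4,2,1,3,5,4,1,3) (4,2,3,1,4,5,3,1) (4,2,3,1,5,4,3,1) (4,3,1,2,4,5,1,2) (4,3,1,2,5,4,1,2) (4,3,2,1,4,5,2,1) (4,3,2,1,5,4,2,1) (5,2,1,3,4,4,1,3) (5,2,3,1,4,4,3,1) (5,3,1,2,4,4,1,2) (5,3,2,1,4,4,2,1) — 13.
Summing: 15 + 14 + 12 + 13 = 54.

54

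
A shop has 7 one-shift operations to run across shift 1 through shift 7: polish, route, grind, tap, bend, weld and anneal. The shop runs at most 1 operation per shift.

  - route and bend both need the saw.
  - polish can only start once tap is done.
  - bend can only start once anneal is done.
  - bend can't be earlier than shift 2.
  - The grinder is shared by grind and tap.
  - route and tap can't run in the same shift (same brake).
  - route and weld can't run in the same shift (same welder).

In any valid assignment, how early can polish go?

Precedence pushes polish to at least shift 2.
polish at shift 2 is achievable: tap -> shift 1; weld -> shift 7; route -> shift 5; anneal -> shift 3; bend -> shift 4; polish -> shift 2; grind -> shift 6.

shift 2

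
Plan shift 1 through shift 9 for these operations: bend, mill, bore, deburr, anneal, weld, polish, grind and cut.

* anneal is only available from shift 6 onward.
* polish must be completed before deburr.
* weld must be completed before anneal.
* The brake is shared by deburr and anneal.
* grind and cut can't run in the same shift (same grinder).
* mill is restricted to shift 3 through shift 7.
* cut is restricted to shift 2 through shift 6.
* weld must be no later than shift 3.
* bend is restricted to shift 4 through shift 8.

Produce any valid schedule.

grind=shift 1; bore=shift 1; bend=shift 4; cut=shift 2; deburr=shift 2; anneal=shift 6; polish=shift 1; weld=shift 1; mill=shift 3

Checking: polish(shift 1) before deburr(shift 2); weld(shift 1) before anneal(shift 6); deburr(shift 2) != anneal(shift 6); grind(shift 1) != cut(shift 2); cut=shift 2 in [shift 2,shift 6]; weld=shift 1 in [shift 1,shift 3]; mill=shift 3 in [shift 3,shift 7]; bend=shift 4 in [shift 4,shift 8]; anneal=shift 6 in [shift 6,shift 9].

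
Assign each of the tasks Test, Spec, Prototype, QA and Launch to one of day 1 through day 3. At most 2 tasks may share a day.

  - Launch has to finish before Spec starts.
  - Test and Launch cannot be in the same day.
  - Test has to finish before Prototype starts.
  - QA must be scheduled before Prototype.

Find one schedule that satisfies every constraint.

Prototype -> day 2, QA -> day 1, Launch -> day 2, Spec -> day 3, Test -> day 1

Checking: Launch(day 2) before Spec(day 3); Test(day 1) before Prototype(day 2); QA(day 1) before Prototype(day 2); Test(day 1) != Launch(day 2); max 2 per day (cap 2).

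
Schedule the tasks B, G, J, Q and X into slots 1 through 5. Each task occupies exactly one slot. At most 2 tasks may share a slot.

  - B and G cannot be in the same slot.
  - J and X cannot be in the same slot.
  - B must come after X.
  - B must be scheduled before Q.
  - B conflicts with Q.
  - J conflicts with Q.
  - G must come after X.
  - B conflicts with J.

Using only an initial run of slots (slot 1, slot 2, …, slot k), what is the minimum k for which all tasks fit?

4 slots

The precedence chain requires at least 3 distinct slots.
With at most 2 per slot and 5 tasks, at least 3 slots are needed.
Could 3 slots be enough, i.e. nothing placed later than 3? No: G must come after X (at 1 or later) → {2, 3}; X must come before G (at 3 or earlier) → {1, 2}; Q must come after B (at 1 or later) → {2, 3}; B must come before Q (at 3 or earlier) → {1, 2}; B must come after X (at 1 or later) → {2}; X must come before B (at 2 or earlier) → {1}; Q can't share with B (2) → {3}; J can't share with B (2) → {1, 3}; J can't share with Q (3) → {1}; X can't share with J (1) → nothing is left.
So 3 slots is not enough.
4 works (last occupied slot: 4): for example J -> 4; B -> 2; G -> 3; X -> 1; Q -> 3.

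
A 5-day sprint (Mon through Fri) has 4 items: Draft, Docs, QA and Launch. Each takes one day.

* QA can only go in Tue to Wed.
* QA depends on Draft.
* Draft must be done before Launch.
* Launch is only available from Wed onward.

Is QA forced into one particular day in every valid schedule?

No

QA can be Tue (e.g. Launch -> Wed; QA -> Tue; Draft -> Mon; Docs -> Mon) or Wed (e.g. QA in Wed; Launch in Wed; Draft in Mon; Docs in Mon).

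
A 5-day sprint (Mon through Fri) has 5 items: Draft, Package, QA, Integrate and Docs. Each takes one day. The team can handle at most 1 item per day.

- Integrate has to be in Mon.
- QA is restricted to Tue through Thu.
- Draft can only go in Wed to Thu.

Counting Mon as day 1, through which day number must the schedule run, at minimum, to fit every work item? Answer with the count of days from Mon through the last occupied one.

With at most 1 per day and 5 work items, at least 5 days are needed.
Draft can't be placed before Wed — that is day 3 counting from Mon — so the schedule must run through at least 3 days.
5 works (last occupied day: Fri): for example QA=Tue; Docs=Fri; Package=Thu; Integrate=Mon; Draft=Wed.

5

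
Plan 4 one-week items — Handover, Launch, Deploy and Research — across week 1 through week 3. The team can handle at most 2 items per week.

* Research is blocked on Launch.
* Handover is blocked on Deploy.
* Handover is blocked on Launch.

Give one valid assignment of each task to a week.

Launch=week 1, Research=week 2, Handover=week 2, Deploy=week 1

Checking: Launch(week 1) before Handover(week 2); Launch(week 1) before Research(week 2); Deploy(week 1) before Handover(week 2); max 2 per week (cap 2).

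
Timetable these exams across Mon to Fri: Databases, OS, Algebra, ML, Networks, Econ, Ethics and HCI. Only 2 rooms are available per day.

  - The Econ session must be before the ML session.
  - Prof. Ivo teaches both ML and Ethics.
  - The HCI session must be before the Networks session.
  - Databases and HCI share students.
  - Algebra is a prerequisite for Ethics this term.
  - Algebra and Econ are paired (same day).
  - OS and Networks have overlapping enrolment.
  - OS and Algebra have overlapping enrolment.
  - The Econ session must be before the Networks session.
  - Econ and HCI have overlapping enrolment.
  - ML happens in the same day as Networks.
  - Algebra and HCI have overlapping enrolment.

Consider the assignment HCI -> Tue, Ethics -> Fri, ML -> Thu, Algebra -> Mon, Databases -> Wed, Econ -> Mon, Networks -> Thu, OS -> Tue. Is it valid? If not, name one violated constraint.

Algebra and HCI have overlapping enrolment — holds.
Databases and HCI share students — holds.
Algebra is a prerequisite for Ethics this term — holds.
The Econ session must be before the Networks session — holds.
OS and Algebra have overlapping enrolment — holds.
ML happens in the same day as Networks — holds.
Econ and HCI have overlapping enrolment — holds.
Only 2 rooms are available per day — holds.
OS and Networks have overlapping enrolment — holds.
The HCI session must be before the Networks session — holds.
Algebra and Econ are paired (same day) — holds.
Prof. Ivo teaches both ML and Ethics — holds.
The Econ session must be before the ML session — holds.

Yes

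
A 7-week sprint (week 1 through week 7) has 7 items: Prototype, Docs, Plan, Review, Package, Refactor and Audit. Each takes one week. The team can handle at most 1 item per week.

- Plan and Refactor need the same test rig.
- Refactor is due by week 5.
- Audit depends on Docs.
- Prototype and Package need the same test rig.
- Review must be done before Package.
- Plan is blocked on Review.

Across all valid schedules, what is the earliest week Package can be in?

week 2

Precedence pushes Package to at least week 2.
Package at week 2 is achievable: Plan -> week 5, Prototype -> week 7, Package -> week 2, Audit -> week 6, Refactor -> week 3, Docs -> week 4, Review -> week 1.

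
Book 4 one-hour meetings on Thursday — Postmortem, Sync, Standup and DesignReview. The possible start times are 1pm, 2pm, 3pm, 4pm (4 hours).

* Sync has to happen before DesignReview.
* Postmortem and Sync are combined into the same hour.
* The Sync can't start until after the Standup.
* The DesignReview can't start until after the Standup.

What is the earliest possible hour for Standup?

Downstream work caps Standup at 2pm.
Standup at 1pm is achievable: Postmortem in 2pm, Sync in 2pm, Standup in 1pm, DesignReview in 3pm.

1pm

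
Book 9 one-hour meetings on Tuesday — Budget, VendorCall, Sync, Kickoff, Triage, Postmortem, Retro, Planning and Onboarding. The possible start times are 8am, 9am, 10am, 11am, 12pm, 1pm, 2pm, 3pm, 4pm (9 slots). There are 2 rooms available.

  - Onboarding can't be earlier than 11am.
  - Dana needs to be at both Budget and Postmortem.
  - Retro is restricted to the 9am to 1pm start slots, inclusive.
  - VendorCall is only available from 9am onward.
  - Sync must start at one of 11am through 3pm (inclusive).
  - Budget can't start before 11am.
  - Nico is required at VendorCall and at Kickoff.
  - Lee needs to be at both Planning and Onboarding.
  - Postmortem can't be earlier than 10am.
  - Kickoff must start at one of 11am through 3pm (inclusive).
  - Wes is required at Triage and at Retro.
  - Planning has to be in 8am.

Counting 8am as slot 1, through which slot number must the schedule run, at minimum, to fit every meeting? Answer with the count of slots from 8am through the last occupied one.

With at most 2 per slot and 9 meetings, at least 5 slots are needed.
Budget can't be placed before 11am — that is slot 4 counting from 8am — so the schedule must run through at least 4 slots.
5 works (last occupied slot: 12pm): for example Postmortem -> 10am; Budget -> 11am; Triage -> 8am; Sync -> 11am; Retro -> 9am; Kickoff -> 12pm; Planning -> 8am; Onboarding -> 12pm; VendorCall -> 9am.

5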